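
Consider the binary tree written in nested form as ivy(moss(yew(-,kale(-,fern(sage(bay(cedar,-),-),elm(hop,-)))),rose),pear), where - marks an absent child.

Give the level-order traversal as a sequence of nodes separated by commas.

Level-order visits nodes level by level from the root, left to right within each level.
Level 0: ivy
Level 1: moss, pear
Level 2: yew, rose
Level 3: kale
Level 4: fern
Level 5: sage, elm
Level 6: bay, hop
Level 7: cedar

ivy, moss, pear, yew, rose, kale, fern, sage, elm, bay, hop, cedar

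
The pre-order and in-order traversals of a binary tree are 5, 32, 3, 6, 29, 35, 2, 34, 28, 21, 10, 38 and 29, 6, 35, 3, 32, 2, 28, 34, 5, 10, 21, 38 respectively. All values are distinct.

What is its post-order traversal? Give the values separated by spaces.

The first element of pre-order is the root; it splits in-order into left and right subtrees.
Root 5: left subtree has 8 nodes {29, 6, 35, 3, 32, 2, 28, 34}, right has 3 {10, 21, 38}.
  Root 32: left subtree has 4 nodes {29, 6, 35, 3}, right has 3 {2, 28, 34}.
    Root 3: left subtree has 3 nodes {29, 6, 35}, right has 0 { }.
      Root 6: left subtree has 1 node {29}, right has 1 {35}.
    Root 2: left subtree has 0 nodes { }, right has 2 {28, 34}.
      Root 34: left subtree has 1 node {28}, right has 0 { }.
  Root 21: left subtree has 1 node {10}, right has 1 {38}.

29 35 6 3 28 34 2 32 10 38 21 5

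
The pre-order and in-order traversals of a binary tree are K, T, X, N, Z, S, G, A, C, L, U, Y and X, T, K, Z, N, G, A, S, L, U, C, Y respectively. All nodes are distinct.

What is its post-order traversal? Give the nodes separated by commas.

The first element of pre-order is the root; it splits in-order into left and right subtrees.
Root K: left subtree has 2 nodes {X, T}, right has 9 {Z, N, G, A, S, L, U, C, Y}.
  Root T: left subtree has 1 node {X}, right has 0 { }.
  Root N: left subtree has 1 node {Z}, right has 7 {G, A, S, L, U, C, Y}.
    Root S: left subtree has 2 nodes {G, A}, right has 4 {L, U, C, Y}.
      Root G: left subtree has 0 nodes { }, right has 1 {A}.
      Root C: left subtree has 2 nodes {L, U}, right has 1 {Y}.
        Root L: left subtree has 0 nodes { }, right has 1 {U}.

X, T, Z, A, G, U, L, Y, C, S, N, K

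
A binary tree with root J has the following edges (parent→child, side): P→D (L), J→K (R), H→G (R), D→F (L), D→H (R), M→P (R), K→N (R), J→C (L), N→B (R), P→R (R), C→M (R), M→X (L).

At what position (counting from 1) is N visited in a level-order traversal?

Level-order visits nodes level by level from the root, left to right within each level.
Level 0: J
Level 1: C, K
Level 2: M, N
Level 3: X, P, B
Level 4: D, R
Level 5: F, H
Level 6: G
Full level-order sequence: J, C, K, M, N, X, P, B, D, R, F, H, G.

5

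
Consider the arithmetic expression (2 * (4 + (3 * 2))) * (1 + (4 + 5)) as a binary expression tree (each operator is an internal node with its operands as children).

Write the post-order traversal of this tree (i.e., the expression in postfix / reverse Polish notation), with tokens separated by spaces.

Post-order on an expression tree gives postfix notation: for each operator, emit left operand, right operand, then the operator.

2 4 3 2 * + * 1 4 5 + + *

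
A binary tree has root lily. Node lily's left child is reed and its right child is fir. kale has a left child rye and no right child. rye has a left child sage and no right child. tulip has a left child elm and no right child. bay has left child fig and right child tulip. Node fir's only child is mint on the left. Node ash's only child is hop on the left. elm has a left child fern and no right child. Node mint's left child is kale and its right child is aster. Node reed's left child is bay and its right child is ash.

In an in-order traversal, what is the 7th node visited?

hop

In-order visits the left subtree, then the node, then the right subtree.
At lily: go left to reed.
  At reed: go left to bay.
    At bay: go left to fig.
      fig is a leaf — visit fig.
    Visit bay.
    At bay: go right to tulip.
      At tulip: go left to elm.
        At elm: go left to fern.
          fern is a leaf — visit fern.
        Visit elm.
        At elm: no right child.
      Visit tulip.
      At tulip: no right child.
  Visit reed.
  At reed: go right to ash.
    At ash: go left to hop.
      hop is a leaf — visit hop.
    Visit ash.
    At ash: no right child.
Visit lily.
At lily: go right to fir.
  At fir: go left to mint.
    At mint: go left to kale.
      At kale: go left to rye.
        At rye: go left to sage.
          sage is a leaf — visit sage.
        Visit rye.
        At rye: no right child.
      Visit kale.
      At kale: no right child.
    Visit mint.
    At mint: go right to aster.
      aster is a leaf — visit aster.
  Visit fir.
  At fir: no right child.
Full in-order sequence: fig, bay, fern, elm, tulip, reed, hop, ash, lily, sage, rye, kale, mint, aster, fir.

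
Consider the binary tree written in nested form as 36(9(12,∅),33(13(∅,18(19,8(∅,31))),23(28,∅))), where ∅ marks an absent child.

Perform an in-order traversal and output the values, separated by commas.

12, 9, 36, 13, 19, 18, 8, 31, 33, 28, 23

In-order visits the left subtree, then the node, then the right subtree.
At 36: go left to 9.
  At 9: go left to 12.
    12 is a leaf — visit 12.
  Visit 9.
  At 9: no right child.
Visit 36.
At 36: go right to 33.
  At 33: go left to 13.
    At 13: no left child.
    Visit 13.
    At 13: go right to 18.
      At 18: go left to 19.
        19 is a leaf — visit 19.
      Visit 18.
      At 18: go right to 8.
        At 8: no left child.
        Visit 8.
        At 8: go right to 31.
          31 is a leaf — visit 31.
  Visit 33.
  At 33: go right to 23.
    At 23: go left to 28.
      28 is a leaf — visit 28.
    Visit 23.
    At 23: no right child.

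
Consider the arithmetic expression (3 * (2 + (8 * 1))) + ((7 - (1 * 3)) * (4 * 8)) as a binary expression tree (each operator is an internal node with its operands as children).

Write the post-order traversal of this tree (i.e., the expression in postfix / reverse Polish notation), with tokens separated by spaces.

Post-order on an expression tree gives postfix notation: for each operator, emit left operand, right operand, then the operator.

3 2 8 1 * + * 7 1 3 * - 4 8 * * +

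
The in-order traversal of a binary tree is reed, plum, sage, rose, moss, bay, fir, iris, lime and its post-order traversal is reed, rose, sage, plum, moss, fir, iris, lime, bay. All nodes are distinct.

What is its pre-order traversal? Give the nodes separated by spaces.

The last element of post-order is the root; it splits in-order into left and right subtrees.
Root bay: left subtree has 5 nodes {reed, plum, sage, rose, moss}, right has 3 {fir, iris, lime}.
  Root moss: left subtree has 4 nodes {reed, plum, sage, rose}, right has 0 { }.
    Root plum: left subtree has 1 node {reed}, right has 2 {sage, rose}.
      Root sage: left subtree has 0 nodes { }, right has 1 {rose}.
  Root lime: left subtree has 2 nodes {fir, iris}, right has 0 { }.
    Root iris: left subtree has 1 node {fir}, right has 0 { }.

bay moss plum reed sage rose lime iris fir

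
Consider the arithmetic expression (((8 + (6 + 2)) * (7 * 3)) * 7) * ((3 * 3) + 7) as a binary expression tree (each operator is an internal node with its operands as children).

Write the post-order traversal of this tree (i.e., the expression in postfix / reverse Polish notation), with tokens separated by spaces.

Post-order on an expression tree gives postfix notation: for each operator, emit left operand, right operand, then the operator.

8 6 2 + + 7 3 * * 7 * 3 3 * 7 + *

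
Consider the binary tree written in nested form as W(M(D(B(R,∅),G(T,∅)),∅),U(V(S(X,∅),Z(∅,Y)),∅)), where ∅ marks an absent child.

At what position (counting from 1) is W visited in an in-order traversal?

In-order visits the left subtree, then the node, then the right subtree.
At W: go left to M.
  At M: go left to D.
    At D: go left to B.
      At B: go left to R.
        R is a leaf — visit R.
      Visit B.
      At B: no right child.
    Visit D.
    At D: go right to G.
      At G: go left to T.
        T is a leaf — visit T.
      Visit G.
      At G: no right child.
  Visit M.
  At M: no right child.
Visit W.
At W: go right to U.
  At U: go left to V.
    At V: go left to S.
      At S: go left to X.
        X is a leaf — visit X.
      Visit S.
      At S: no right child.
    Visit V.
    At V: go right to Z.
      At Z: no left child.
      Visit Z.
      At Z: go right to Y.
        Y is a leaf — visit Y.
  Visit U.
  At U: no right child.
Full in-order sequence: R, B, D, T, G, M, W, X, S, V, Z, Y, U.

7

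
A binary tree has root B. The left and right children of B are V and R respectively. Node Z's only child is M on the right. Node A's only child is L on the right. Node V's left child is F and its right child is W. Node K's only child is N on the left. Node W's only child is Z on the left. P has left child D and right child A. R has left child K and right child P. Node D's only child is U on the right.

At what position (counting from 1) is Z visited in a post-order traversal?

3

Post-order visits the left subtree, then the right subtree, then the node.
At B: go left to V.
  At V: go left to F.
    F is a leaf — visit F.
  At V: go right to W.
    At W: go left to Z.
      At Z: no left child.
      At Z: go right to M.
        M is a leaf — visit M.
      Visit Z.
    At W: no right child.
    Visit W.
  Visit V.
At B: go right to R.
  At R: go left to K.
    At K: go left to N.
      N is a leaf — visit N.
    At K: no right child.
    Visit K.
  At R: go right to P.
    At P: go left to D.
      At D: no left child.
      At D: go right to U.
        U is a leaf — visit U.
      Visit D.
    At P: go right to A.
      At A: no left child.
      At A: go right to L.
        L is a leaf — visit L.
      Visit A.
    Visit P.
  Visit R.
Visit B.
Full post-order sequence: F, M, Z, W, V, N, K, U, D, L, A, P, R, B.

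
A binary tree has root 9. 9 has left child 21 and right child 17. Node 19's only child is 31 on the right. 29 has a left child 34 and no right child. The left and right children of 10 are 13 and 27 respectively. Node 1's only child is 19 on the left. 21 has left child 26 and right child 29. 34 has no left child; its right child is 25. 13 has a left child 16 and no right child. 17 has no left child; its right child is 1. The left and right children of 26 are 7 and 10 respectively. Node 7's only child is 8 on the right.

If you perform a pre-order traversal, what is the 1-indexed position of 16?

8

Pre-order visits the node, then its left subtree, then its right subtree.
Visit 9.
At 9: go left to 21.
  Visit 21.
  At 21: go left to 26.
    Visit 26.
    At 26: go left to 7.
      Visit 7.
      At 7: no left child.
      At 7: go right to 8.
        8 is a leaf — visit 8.
    At 26: go right to 10.
      Visit 10.
      At 10: go left to 13.
        Visit 13.
        At 13: go left to 16.
          16 is a leaf — visit 16.
        At 13: no right child.
      At 10: go right to 27.
        27 is a leaf — visit 27.
  At 21: go right to 29.
    Visit 29.
    At 29: go left to 34.
      Visit 34.
      At 34: no left child.
      At 34: go right to 25.
        25 is a leaf — visit 25.
    At 29: no right child.
At 9: go right to 17.
  Visit 17.
  At 17: no left child.
  At 17: go right to 1.
    Visit 1.
    At 1: go left to 19.
      Visit 19.
      At 19: no left child.
      At 19: go right to 31.
        31 is a leaf — visit 31.
    At 1: no right child.
Full pre-order sequence: 9, 21, 26, 7, 8, 10, 13, 16, 27, 29, 34, 25, 17, 1, 19, 31.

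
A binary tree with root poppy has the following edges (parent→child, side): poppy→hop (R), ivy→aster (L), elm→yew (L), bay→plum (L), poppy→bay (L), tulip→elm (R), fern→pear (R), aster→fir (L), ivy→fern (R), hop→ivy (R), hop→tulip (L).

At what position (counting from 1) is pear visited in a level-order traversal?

12

Level-order visits nodes level by level from the root, left to right within each level.
Level 0: poppy
Level 1: bay, hop
Level 2: plum, tulip, ivy
Level 3: elm, aster, fern
Level 4: yew, fir, pear
Full level-order sequence: poppy, bay, hop, plum, tulip, ivy, elm, aster, fern, yew, fir, pear.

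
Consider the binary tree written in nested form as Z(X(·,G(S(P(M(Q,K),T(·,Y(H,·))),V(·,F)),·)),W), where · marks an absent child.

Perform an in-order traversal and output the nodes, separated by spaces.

X Q M K P T H Y S V F G Z W

In-order visits the left subtree, then the node, then the right subtree.
At Z: go left to X.
  At X: no left child.
  Visit X.
  At X: go right to G.
    At G: go left to S.
      At S: go left to P.
        At P: go left to M.
          At M: go left to Q.
            Q is a leaf — visit Q.
          Visit M.
          At M: go right to K.
            K is a leaf — visit K.
        Visit P.
        At P: go right to T.
          At T: no left child.
          Visit T.
          At T: go right to Y.
            At Y: go left to H.
              H is a leaf — visit H.
            Visit Y.
            At Y: no right child.
      Visit S.
      At S: go right to V.
        At V: no left child.
        Visit V.
        At V: go right to F.
          F is a leaf — visit F.
    Visit G.
    At G: no right child.
Visit Z.
At Z: go right to W.
  W is a leaf — visit W.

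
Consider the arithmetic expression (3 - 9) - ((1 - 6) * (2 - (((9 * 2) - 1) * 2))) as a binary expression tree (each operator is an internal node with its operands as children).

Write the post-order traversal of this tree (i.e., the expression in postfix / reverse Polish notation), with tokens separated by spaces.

3 9 - 1 6 - 2 9 2 * 1 - 2 * - * -

Post-order on an expression tree gives postfix notation: for each operator, emit left operand, right operand, then the operator.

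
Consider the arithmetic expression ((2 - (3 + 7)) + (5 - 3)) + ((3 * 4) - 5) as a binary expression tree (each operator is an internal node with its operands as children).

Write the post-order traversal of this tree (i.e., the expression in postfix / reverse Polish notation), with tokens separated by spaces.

Post-order on an expression tree gives postfix notation: for each operator, emit left operand, right operand, then the operator.

2 3 7 + - 5 3 - + 3 4 * 5 - +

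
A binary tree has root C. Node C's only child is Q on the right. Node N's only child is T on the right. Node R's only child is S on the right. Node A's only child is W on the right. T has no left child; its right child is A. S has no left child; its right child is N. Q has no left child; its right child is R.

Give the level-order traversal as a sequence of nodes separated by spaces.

Level-order visits nodes level by level from the root, left to right within each level.
Level 0: C
Level 1: Q
Level 2: R
Level 3: S
Level 4: N
Level 5: T
Level 6: A
Level 7: W

C Q R S N T A W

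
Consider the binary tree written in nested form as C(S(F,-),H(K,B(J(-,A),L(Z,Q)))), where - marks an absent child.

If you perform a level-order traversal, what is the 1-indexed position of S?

2

Level-order visits nodes level by level from the root, left to right within each level.
Level 0: C
Level 1: S, H
Level 2: F, K, B
Level 3: J, L
Level 4: A, Z, Q
Full level-order sequence: C, S, H, F, K, B, J, L, A, Z, Q.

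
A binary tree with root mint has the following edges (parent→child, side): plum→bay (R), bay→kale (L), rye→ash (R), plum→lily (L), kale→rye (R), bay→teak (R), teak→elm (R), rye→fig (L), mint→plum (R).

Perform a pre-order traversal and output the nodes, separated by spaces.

mint plum lily bay kale rye fig ash teak elm

Pre-order visits the node, then its left subtree, then its right subtree.
Visit mint.
At mint: no left child.
At mint: go right to plum.
  Visit plum.
  At plum: go left to lily.
    lily is a leaf — visit lily.
  At plum: go right to bay.
    Visit bay.
    At bay: go left to kale.
      Visit kale.
      At kale: no left child.
      At kale: go right to rye.
        Visit rye.
        At rye: go left to fig.
          fig is a leaf — visit fig.
        At rye: go right to ash.
          ash is a leaf — visit ash.
    At bay: go right to teak.
      Visit teak.
      At teak: no left child.
      At teak: go right to elm.
        elm is a leaf — visit elm.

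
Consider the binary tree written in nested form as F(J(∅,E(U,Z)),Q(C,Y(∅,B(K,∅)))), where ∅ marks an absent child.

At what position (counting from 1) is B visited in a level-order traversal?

9

Level-order visits nodes level by level from the root, left to right within each level.
Level 0: F
Level 1: J, Q
Level 2: E, C, Y
Level 3: U, Z, B
Level 4: K
Full level-order sequence: F, J, Q, E, C, Y, U, Z, B, K.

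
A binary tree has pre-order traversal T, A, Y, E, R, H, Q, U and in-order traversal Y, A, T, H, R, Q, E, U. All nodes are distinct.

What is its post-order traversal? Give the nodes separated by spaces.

The first element of pre-order is the root; it splits in-order into left and right subtrees.
Root T: left subtree has 2 nodes {Y, A}, right has 5 {H, R, Q, E, U}.
  Root A: left subtree has 1 node {Y}, right has 0 { }.
  Root E: left subtree has 3 nodes {H, R, Q}, right has 1 {U}.
    Root R: left subtree has 1 node {H}, right has 1 {Q}.

Y A H Q R U E T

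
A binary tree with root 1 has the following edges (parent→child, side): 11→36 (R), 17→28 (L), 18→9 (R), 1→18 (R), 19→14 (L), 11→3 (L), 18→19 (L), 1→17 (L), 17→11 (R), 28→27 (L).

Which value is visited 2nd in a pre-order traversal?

Pre-order visits the node, then its left subtree, then its right subtree.
Visit 1.
At 1: go left to 17.
  Visit 17.
  At 17: go left to 28.
    Visit 28.
    At 28: go left to 27.
      27 is a leaf — visit 27.
    At 28: no right child.
  At 17: go right to 11.
    Visit 11.
    At 11: go left to 3.
      3 is a leaf — visit 3.
    At 11: go right to 36.
      36 is a leaf — visit 36.
At 1: go right to 18.
  Visit 18.
  At 18: go left to 19.
    Visit 19.
    At 19: go left to 14.
      14 is a leaf — visit 14.
    At 19: no right child.
  At 18: go right to 9.
    9 is a leaf — visit 9.
Full pre-order sequence: 1, 17, 28, 27, 11, 3, 36, 18, 19, 14, 9.

17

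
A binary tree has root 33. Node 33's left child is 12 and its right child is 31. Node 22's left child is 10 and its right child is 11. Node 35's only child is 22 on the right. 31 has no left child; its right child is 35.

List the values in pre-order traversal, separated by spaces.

33 12 31 35 22 10 11

Pre-order visits the node, then its left subtree, then its right subtree.
Visit 33.
At 33: go left to 12.
  12 is a leaf — visit 12.
At 33: go right to 31.
  Visit 31.
  At 31: no left child.
  At 31: go right to 35.
    Visit 35.
    At 35: no left child.
    At 35: go right to 22.
      Visit 22.
      At 22: go left to 10.
        10 is a leaf — visit 10.
      At 22: go right to 11.
        11 is a leaf — visit 11.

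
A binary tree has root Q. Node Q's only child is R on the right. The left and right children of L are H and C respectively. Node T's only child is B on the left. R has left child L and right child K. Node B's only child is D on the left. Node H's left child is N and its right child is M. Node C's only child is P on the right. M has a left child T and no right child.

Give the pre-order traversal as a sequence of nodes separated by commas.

Pre-order visits the node, then its left subtree, then its right subtree.
Visit Q.
At Q: no left child.
At Q: go right to R.
  Visit R.
  At R: go left to L.
    Visit L.
    At L: go left to H.
      Visit H.
      At H: go left to N.
        N is a leaf — visit N.
      At H: go right to M.
        Visit M.
        At M: go left to T.
          Visit T.
          At T: go left to B.
            Visit B.
            At B: go left to D.
              D is a leaf — visit D.
            At B: no right child.
          At T: no right child.
        At M: no right child.
    At L: go right to C.
      Visit C.
      At C: no left child.
      At C: go right to P.
        P is a leaf — visit P.
  At R: go right to K.
    K is a leaf — visit K.

Q, R, L, H, N, M, T, B, D, C, P, K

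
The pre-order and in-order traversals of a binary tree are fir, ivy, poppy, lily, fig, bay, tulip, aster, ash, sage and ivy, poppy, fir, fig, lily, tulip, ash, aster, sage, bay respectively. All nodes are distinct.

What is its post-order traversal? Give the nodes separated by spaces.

The first element of pre-order is the root; it splits in-order into left and right subtrees.
Root fir: left subtree has 2 nodes {ivy, poppy}, right has 7 {fig, lily, tulip, ash, aster, sage, bay}.
  Root ivy: left subtree has 0 nodes { }, right has 1 {poppy}.
  Root lily: left subtree has 1 node {fig}, right has 5 {tulip, ash, aster, sage, bay}.
    Root bay: left subtree has 4 nodes {tulip, ash, aster, sage}, right has 0 { }.
      Root tulip: left subtree has 0 nodes { }, right has 3 {ash, aster, sage}.
        Root aster: left subtree has 1 node {ash}, right has 1 {sage}.

poppy ivy fig ash sage aster tulip bay lily fir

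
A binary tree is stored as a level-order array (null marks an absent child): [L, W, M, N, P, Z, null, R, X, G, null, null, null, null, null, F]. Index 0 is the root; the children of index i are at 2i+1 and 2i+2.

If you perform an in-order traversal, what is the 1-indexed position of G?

6

In-order visits the left subtree, then the node, then the right subtree.
At L: go left to W.
  At W: go left to N.
    At N: go left to R.
      At R: go left to F.
        F is a leaf — visit F.
      Visit R.
      At R: no right child.
    Visit N.
    At N: go right to X.
      X is a leaf — visit X.
  Visit W.
  At W: go right to P.
    At P: go left to G.
      G is a leaf — visit G.
    Visit P.
    At P: no right child.
Visit L.
At L: go right to M.
  At M: go left to Z.
    Z is a leaf — visit Z.
  Visit M.
  At M: no right child.
Full in-order sequence: F, R, N, X, W, G, P, L, Z, M.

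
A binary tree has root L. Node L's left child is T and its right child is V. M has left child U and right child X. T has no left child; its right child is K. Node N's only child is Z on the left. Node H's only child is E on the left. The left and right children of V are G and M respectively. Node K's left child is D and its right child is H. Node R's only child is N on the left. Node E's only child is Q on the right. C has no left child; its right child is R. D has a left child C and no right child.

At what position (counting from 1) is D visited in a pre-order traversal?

4

Pre-order visits the node, then its left subtree, then its right subtree.
Visit L.
At L: go left to T.
  Visit T.
  At T: no left child.
  At T: go right to K.
    Visit K.
    At K: go left to D.
      Visit D.
      At D: go left to C.
        Visit C.
        At C: no left child.
        At C: go right to R.
          Visit R.
          At R: go left to N.
            Visit N.
            At N: go left to Z.
              Z is a leaf — visit Z.
            At N: no right child.
          At R: no right child.
      At D: no right child.
    At K: go right to H.
      Visit H.
      At H: go left to E.
        Visit E.
        At E: no left child.
        At E: go right to Q.
          Q is a leaf — visit Q.
      At H: no right child.
At L: go right to V.
  Visit V.
  At V: go left to G.
    G is a leaf — visit G.
  At V: go right to M.
    Visit M.
    At M: go left to U.
      U is a leaf — visit U.
    At M: go right to X.
      X is a leaf — visit X.
Full pre-order sequence: L, T, K, D, C, R, N, Z, H, E, Q, V, G, M, U, X.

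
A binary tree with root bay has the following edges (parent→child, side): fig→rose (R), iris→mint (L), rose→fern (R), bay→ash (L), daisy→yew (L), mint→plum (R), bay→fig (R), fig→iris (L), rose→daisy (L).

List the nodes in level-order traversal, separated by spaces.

bay ash fig iris rose mint daisy fern plum yew

Level-order visits nodes level by level from the root, left to right within each level.
Level 0: bay
Level 1: ash, fig
Level 2: iris, rose
Level 3: mint, daisy, fern
Level 4: plum, yew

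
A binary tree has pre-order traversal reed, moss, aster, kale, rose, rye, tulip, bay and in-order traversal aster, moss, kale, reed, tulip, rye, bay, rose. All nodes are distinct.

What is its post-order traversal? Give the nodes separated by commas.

The first element of pre-order is the root; it splits in-order into left and right subtrees.
Root reed: left subtree has 3 nodes {aster, moss, kale}, right has 4 {tulip, rye, bay, rose}.
  Root moss: left subtree has 1 node {aster}, right has 1 {kale}.
  Root rose: left subtree has 3 nodes {tulip, rye, bay}, right has 0 { }.
    Root rye: left subtree has 1 node {tulip}, right has 1 {bay}.

aster, kale, moss, tulip, bay, rye, rose, reed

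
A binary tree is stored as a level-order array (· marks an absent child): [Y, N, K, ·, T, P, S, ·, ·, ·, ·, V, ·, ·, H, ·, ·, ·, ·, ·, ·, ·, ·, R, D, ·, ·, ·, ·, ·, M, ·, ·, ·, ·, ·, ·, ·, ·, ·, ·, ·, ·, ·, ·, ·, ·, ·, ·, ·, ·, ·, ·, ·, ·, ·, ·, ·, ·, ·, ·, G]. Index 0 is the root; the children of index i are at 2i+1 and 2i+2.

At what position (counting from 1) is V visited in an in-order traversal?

In-order visits the left subtree, then the node, then the right subtree.
At Y: go left to N.
  At N: no left child.
  Visit N.
  At N: go right to T.
    T is a leaf — visit T.
Visit Y.
At Y: go right to K.
  At K: go left to P.
    At P: go left to V.
      At V: go left to R.
        R is a leaf — visit R.
      Visit V.
      At V: go right to D.
        D is a leaf — visit D.
    Visit P.
    At P: no right child.
  Visit K.
  At K: go right to S.
    At S: no left child.
    Visit S.
    At S: go right to H.
      At H: no left child.
      Visit H.
      At H: go right to M.
        At M: go left to G.
          G is a leaf — visit G.
        Visit M.
        At M: no right child.
Full in-order sequence: N, T, Y, R, V, D, P, K, S, H, G, M.

5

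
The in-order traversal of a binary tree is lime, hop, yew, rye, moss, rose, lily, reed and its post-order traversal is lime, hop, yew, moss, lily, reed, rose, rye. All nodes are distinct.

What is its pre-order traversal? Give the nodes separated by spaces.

rye yew hop lime rose moss reed lily

The last element of post-order is the root; it splits in-order into left and right subtrees.
Root rye: left subtree has 3 nodes {lime, hop, yew}, right has 4 {moss, rose, lily, reed}.
  Root yew: left subtree has 2 nodes {lime, hop}, right has 0 { }.
    Root hop: left subtree has 1 node {lime}, right has 0 { }.
  Root rose: left subtree has 1 node {moss}, right has 2 {lily, reed}.
    Root reed: left subtree has 1 node {lily}, right has 0 { }.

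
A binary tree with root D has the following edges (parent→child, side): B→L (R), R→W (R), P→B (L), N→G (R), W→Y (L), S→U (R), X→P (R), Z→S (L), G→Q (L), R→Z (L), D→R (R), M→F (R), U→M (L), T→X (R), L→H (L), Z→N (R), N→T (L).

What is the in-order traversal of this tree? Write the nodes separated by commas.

D, S, M, F, U, Z, T, X, B, H, L, P, N, Q, G, R, Y, W

In-order visits the left subtree, then the node, then the right subtree.
At D: no left child.
Visit D.
At D: go right to R.
  At R: go left to Z.
    At Z: go left to S.
      At S: no left child.
      Visit S.
      At S: go right to U.
        At U: go left to M.
          At M: no left child.
          Visit M.
          At M: go right to F.
            F is a leaf — visit F.
        Visit U.
        At U: no right child.
    Visit Z.
    At Z: go right to N.
      At N: go left to T.
        At T: no left child.
        Visit T.
        At T: go right to X.
          At X: no left child.
          Visit X.
          At X: go right to P.
            At P: go left to B.
              At B: no left child.
              Visit B.
              At B: go right to L.
                At L: go left to H.
                  H is a leaf — visit H.
                Visit L.
                At L: no right child.
            Visit P.
            At P: no right child.
      Visit N.
      At N: go right to G.
        At G: go left to Q.
          Q is a leaf — visit Q.
        Visit G.
        At G: no right child.
  Visit R.
  At R: go right to W.
    At W: go left to Y.
      Y is a leaf — visit Y.
    Visit W.
    At W: no right child.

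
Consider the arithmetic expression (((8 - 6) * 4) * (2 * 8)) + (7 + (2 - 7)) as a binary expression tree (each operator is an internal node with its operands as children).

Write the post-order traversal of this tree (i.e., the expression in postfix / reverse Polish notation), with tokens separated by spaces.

Post-order on an expression tree gives postfix notation: for each operator, emit left operand, right operand, then the operator.

8 6 - 4 * 2 8 * * 7 2 7 - + +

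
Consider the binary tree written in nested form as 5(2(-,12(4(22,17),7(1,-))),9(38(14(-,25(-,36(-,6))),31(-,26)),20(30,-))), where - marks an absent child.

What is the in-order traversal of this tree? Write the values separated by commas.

In-order visits the left subtree, then the node, then the right subtree.
At 5: go left to 2.
  At 2: no left child.
  Visit 2.
  At 2: go right to 12.
    At 12: go left to 4.
      At 4: go left to 22.
        22 is a leaf — visit 22.
      Visit 4.
      At 4: go right to 17.
        17 is a leaf — visit 17.
    Visit 12.
    At 12: go right to 7.
      At 7: go left to 1.
        1 is a leaf — visit 1.
      Visit 7.
      At 7: no right child.
Visit 5.
At 5: go right to 9.
  At 9: go left to 38.
    At 38: go left to 14.
      At 14: no left child.
      Visit 14.
      At 14: go right to 25.
        At 25: no left child.
        Visit 25.
        At 25: go right to 36.
          At 36: no left child.
          Visit 36.
          At 36: go right to 6.
            6 is a leaf — visit 6.
    Visit 38.
    At 38: go right to 31.
      At 31: no left child.
      Visit 31.
      At 31: go right to 26.
        26 is a leaf — visit 26.
  Visit 9.
  At 9: go right to 20.
    At 20: go left to 30.
      30 is a leaf — visit 30.
    Visit 20.
    At 20: no right child.

2, 22, 4, 17, 12, 1, 7, 5, 14, 25, 36, 6, 38, 31, 26, 9, 30, 20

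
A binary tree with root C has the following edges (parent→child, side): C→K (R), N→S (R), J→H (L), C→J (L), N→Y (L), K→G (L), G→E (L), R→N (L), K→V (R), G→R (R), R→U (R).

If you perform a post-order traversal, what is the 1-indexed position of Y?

4

Post-order visits the left subtree, then the right subtree, then the node.
At C: go left to J.
  At J: go left to H.
    H is a leaf — visit H.
  At J: no right child.
  Visit J.
At C: go right to K.
  At K: go left to G.
    At G: go left to E.
      E is a leaf — visit E.
    At G: go right to R.
      At R: go left to N.
        At N: go left to Y.
          Y is a leaf — visit Y.
        At N: go right to S.
          S is a leaf — visit S.
        Visit N.
      At R: go right to U.
        U is a leaf — visit U.
      Visit R.
    Visit G.
  At K: go right to V.
    V is a leaf — visit V.
  Visit K.
Visit C.
Full post-order sequence: H, J, E, Y, S, N, U, R, G, V, K, C.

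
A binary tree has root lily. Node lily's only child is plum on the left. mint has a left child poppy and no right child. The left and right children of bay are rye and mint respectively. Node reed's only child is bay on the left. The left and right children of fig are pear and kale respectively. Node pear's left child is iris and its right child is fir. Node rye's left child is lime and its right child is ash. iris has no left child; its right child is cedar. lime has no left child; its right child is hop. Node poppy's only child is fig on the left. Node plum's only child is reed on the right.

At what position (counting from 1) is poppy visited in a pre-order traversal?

10

Pre-order visits the node, then its left subtree, then its right subtree.
Visit lily.
At lily: go left to plum.
  Visit plum.
  At plum: no left child.
  At plum: go right to reed.
    Visit reed.
    At reed: go left to bay.
      Visit bay.
      At bay: go left to rye.
        Visit rye.
        At rye: go left to lime.
          Visit lime.
          At lime: no left child.
          At lime: go right to hop.
            hop is a leaf — visit hop.
        At rye: go right to ash.
          ash is a leaf — visit ash.
      At bay: go right to mint.
        Visit mint.
        At mint: go left to poppy.
          Visit poppy.
          At poppy: go left to fig.
            Visit fig.
            At fig: go left to pear.
              Visit pear.
              At pear: go left to iris.
                Visit iris.
                At iris: no left child.
                At iris: go right to cedar.
                  cedar is a leaf — visit cedar.
              At pear: go right to fir.
                fir is a leaf — visit fir.
            At fig: go right to kale.
              kale is a leaf — visit kale.
          At poppy: no right child.
        At mint: no right child.
    At reed: no right child.
At lily: no right child.
Full pre-order sequence: lily, plum, reed, bay, rye, lime, hop, ash, mint, poppy, fig, pear, iris, cedar, fir, kale.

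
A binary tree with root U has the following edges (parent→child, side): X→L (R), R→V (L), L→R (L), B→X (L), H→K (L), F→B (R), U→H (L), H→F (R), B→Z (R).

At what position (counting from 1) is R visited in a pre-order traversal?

Pre-order visits the node, then its left subtree, then its right subtree.
Visit U.
At U: go left to H.
  Visit H.
  At H: go left to K.
    K is a leaf — visit K.
  At H: go right to F.
    Visit F.
    At F: no left child.
    At F: go right to B.
      Visit B.
      At B: go left to X.
        Visit X.
        At X: no left child.
        At X: go right to L.
          Visit L.
          At L: go left to R.
            Visit R.
            At R: go left to V.
              V is a leaf — visit V.
            At R: no right child.
          At L: no right child.
      At B: go right to Z.
        Z is a leaf — visit Z.
At U: no right child.
Full pre-order sequence: U, H, K, F, B, X, L, R, V, Z.

8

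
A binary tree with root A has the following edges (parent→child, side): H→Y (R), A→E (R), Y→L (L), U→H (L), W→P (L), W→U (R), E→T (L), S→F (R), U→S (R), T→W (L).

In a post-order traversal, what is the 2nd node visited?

L

Post-order visits the left subtree, then the right subtree, then the node.
At A: no left child.
At A: go right to E.
  At E: go left to T.
    At T: go left to W.
      At W: go left to P.
        P is a leaf — visit P.
      At W: go right to U.
        At U: go left to H.
          At H: no left child.
          At H: go right to Y.
            At Y: go left to L.
              L is a leaf — visit L.
            At Y: no right child.
            Visit Y.
          Visit H.
        At U: go right to S.
          At S: no left child.
          At S: go right to F.
            F is a leaf — visit F.
          Visit S.
        Visit U.
      Visit W.
    At T: no right child.
    Visit T.
  At E: no right child.
  Visit E.
Visit A.
Full post-order sequence: P, L, Y, H, F, S, U, W, T, E, A.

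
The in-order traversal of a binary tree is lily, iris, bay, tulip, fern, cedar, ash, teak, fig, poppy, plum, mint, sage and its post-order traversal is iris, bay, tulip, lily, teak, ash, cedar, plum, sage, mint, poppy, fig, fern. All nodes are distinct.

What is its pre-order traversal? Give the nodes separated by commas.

The last element of post-order is the root; it splits in-order into left and right subtrees.
Root fern: left subtree has 4 nodes {lily, iris, bay, tulip}, right has 8 {cedar, ash, teak, fig, poppy, plum, mint, sage}.
  Root lily: left subtree has 0 nodes { }, right has 3 {iris, bay, tulip}.
    Root tulip: left subtree has 2 nodes {iris, bay}, right has 0 { }.
      Root bay: left subtree has 1 node {iris}, right has 0 { }.
  Root fig: left subtree has 3 nodes {cedar, ash, teak}, right has 4 {poppy, plum, mint, sage}.
    Root cedar: left subtree has 0 nodes { }, right has 2 {ash, teak}.
      Root ash: left subtree has 0 nodes { }, right has 1 {teak}.
    Root poppy: left subtree has 0 nodes { }, right has 3 {plum, mint, sage}.
      Root mint: left subtree has 1 node {plum}, right has 1 {sage}.

fern, lily, tulip, bay, iris, fig, cedar, ash, teak, poppy, mint, plum, sage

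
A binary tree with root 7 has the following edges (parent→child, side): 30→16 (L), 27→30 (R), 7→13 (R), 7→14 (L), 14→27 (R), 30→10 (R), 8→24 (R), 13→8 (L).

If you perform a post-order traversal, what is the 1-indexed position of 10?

2

Post-order visits the left subtree, then the right subtree, then the node.
At 7: go left to 14.
  At 14: no left child.
  At 14: go right to 27.
    At 27: no left child.
    At 27: go right to 30.
      At 30: go left to 16.
        16 is a leaf — visit 16.
      At 30: go right to 10.
        10 is a leaf — visit 10.
      Visit 30.
    Visit 27.
  Visit 14.
At 7: go right to 13.
  At 13: go left to 8.
    At 8: no left child.
    At 8: go right to 24.
      24 is a leaf — visit 24.
    Visit 8.
  At 13: no right child.
  Visit 13.
Visit 7.
Full post-order sequence: 16, 10, 30, 27, 14, 24, 8, 13, 7.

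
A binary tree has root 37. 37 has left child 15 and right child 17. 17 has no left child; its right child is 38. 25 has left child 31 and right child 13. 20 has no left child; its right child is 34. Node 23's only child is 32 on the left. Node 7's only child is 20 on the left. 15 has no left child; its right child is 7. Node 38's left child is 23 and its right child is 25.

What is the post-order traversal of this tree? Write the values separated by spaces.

34 20 7 15 32 23 31 13 25 38 17 37

Post-order visits the left subtree, then the right subtree, then the node.
At 37: go left to 15.
  At 15: no left child.
  At 15: go right to 7.
    At 7: go left to 20.
      At 20: no left child.
      At 20: go right to 34.
        34 is a leaf — visit 34.
      Visit 20.
    At 7: no right child.
    Visit 7.
  Visit 15.
At 37: go right to 17.
  At 17: no left child.
  At 17: go right to 38.
    At 38: go left to 23.
      At 23: go left to 32.
        32 is a leaf — visit 32.
      At 23: no right child.
      Visit 23.
    At 38: go right to 25.
      At 25: go left to 31.
        31 is a leaf — visit 31.
      At 25: go right to 13.
        13 is a leaf — visit 13.
      Visit 25.
    Visit 38.
  Visit 17.
Visit 37.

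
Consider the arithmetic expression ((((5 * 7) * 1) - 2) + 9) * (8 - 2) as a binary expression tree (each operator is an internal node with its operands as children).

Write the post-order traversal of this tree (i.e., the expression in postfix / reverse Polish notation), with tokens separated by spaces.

5 7 * 1 * 2 - 9 + 8 2 - *

Post-order on an expression tree gives postfix notation: for each operator, emit left operand, right operand, then the operator.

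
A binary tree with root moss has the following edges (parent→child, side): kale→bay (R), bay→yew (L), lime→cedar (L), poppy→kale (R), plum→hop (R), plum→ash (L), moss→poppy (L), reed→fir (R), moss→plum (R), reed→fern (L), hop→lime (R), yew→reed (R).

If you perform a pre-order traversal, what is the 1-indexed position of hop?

Pre-order visits the node, then its left subtree, then its right subtree.
Visit moss.
At moss: go left to poppy.
  Visit poppy.
  At poppy: no left child.
  At poppy: go right to kale.
    Visit kale.
    At kale: no left child.
    At kale: go right to bay.
      Visit bay.
      At bay: go left to yew.
        Visit yew.
        At yew: no left child.
        At yew: go right to reed.
          Visit reed.
          At reed: go left to fern.
            fern is a leaf — visit fern.
          At reed: go right to fir.
            fir is a leaf — visit fir.
      At bay: no right child.
At moss: go right to plum.
  Visit plum.
  At plum: go left to ash.
    ash is a leaf — visit ash.
  At plum: go right to hop.
    Visit hop.
    At hop: no left child.
    At hop: go right to lime.
      Visit lime.
      At lime: go left to cedar.
        cedar is a leaf — visit cedar.
      At lime: no right child.
Full pre-order sequence: moss, poppy, kale, bay, yew, reed, fern, fir, plum, ash, hop, lime, cedar.

11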